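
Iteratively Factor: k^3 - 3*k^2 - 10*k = (k - 5)*(k^2 + 2*k) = k*(k - 5)*(k + 2)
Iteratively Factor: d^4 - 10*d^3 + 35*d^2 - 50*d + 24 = (d - 2)*(d^3 - 8*d^2 + 19*d - 12) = (d - 4)*(d - 2)*(d^2 - 4*d + 3) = (d - 4)*(d - 2)*(d - 1)*(d - 3)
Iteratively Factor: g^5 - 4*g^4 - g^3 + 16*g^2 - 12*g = (g - 2)*(g^4 - 2*g^3 - 5*g^2 + 6*g) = g*(g - 2)*(g^3 - 2*g^2 - 5*g + 6) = g*(g - 2)*(g + 2)*(g^2 - 4*g + 3) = g*(g - 3)*(g - 2)*(g + 2)*(g - 1)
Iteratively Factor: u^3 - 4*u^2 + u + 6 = (u + 1)*(u^2 - 5*u + 6) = (u - 2)*(u + 1)*(u - 3)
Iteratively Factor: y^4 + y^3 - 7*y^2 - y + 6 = (y + 3)*(y^3 - 2*y^2 - y + 2) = (y + 1)*(y + 3)*(y^2 - 3*y + 2) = (y - 2)*(y + 1)*(y + 3)*(y - 1)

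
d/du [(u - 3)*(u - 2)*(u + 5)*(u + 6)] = 4*u^3 + 18*u^2 - 38*u - 84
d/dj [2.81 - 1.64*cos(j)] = 1.64*sin(j)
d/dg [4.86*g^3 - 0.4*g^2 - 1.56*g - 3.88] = 14.58*g^2 - 0.8*g - 1.56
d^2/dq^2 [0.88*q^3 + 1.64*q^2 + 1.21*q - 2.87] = 5.28*q + 3.28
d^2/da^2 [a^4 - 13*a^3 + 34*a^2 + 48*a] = 12*a^2 - 78*a + 68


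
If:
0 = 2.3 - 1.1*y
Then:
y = 2.09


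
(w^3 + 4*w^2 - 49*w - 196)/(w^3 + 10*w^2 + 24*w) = (w^2 - 49)/(w*(w + 6))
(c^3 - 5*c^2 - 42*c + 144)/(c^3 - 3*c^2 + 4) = (c^3 - 5*c^2 - 42*c + 144)/(c^3 - 3*c^2 + 4)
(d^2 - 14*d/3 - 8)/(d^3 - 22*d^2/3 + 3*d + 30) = (3*d + 4)/(3*d^2 - 4*d - 15)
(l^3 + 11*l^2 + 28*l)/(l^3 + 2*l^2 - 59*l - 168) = l*(l + 4)/(l^2 - 5*l - 24)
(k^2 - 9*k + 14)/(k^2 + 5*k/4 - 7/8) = 8*(k^2 - 9*k + 14)/(8*k^2 + 10*k - 7)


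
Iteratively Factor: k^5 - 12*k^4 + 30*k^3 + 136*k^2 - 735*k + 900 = (k - 3)*(k^4 - 9*k^3 + 3*k^2 + 145*k - 300) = (k - 3)*(k + 4)*(k^3 - 13*k^2 + 55*k - 75) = (k - 5)*(k - 3)*(k + 4)*(k^2 - 8*k + 15) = (k - 5)^2*(k - 3)*(k + 4)*(k - 3)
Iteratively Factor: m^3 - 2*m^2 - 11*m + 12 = (m - 1)*(m^2 - m - 12) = (m - 1)*(m + 3)*(m - 4)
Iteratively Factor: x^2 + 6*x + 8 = (x + 2)*(x + 4)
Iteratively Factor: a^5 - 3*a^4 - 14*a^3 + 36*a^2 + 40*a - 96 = (a + 2)*(a^4 - 5*a^3 - 4*a^2 + 44*a - 48) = (a - 4)*(a + 2)*(a^3 - a^2 - 8*a + 12) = (a - 4)*(a + 2)*(a + 3)*(a^2 - 4*a + 4) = (a - 4)*(a - 2)*(a + 2)*(a + 3)*(a - 2)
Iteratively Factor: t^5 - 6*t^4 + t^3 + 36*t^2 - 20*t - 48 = (t + 2)*(t^4 - 8*t^3 + 17*t^2 + 2*t - 24) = (t - 4)*(t + 2)*(t^3 - 4*t^2 + t + 6) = (t - 4)*(t - 2)*(t + 2)*(t^2 - 2*t - 3) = (t - 4)*(t - 3)*(t - 2)*(t + 2)*(t + 1)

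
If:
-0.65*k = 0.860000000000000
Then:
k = -1.32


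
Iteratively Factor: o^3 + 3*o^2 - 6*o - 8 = (o - 2)*(o^2 + 5*o + 4) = (o - 2)*(o + 4)*(o + 1)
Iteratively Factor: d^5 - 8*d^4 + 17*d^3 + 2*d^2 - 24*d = (d - 3)*(d^4 - 5*d^3 + 2*d^2 + 8*d) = (d - 4)*(d - 3)*(d^3 - d^2 - 2*d) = d*(d - 4)*(d - 3)*(d^2 - d - 2) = d*(d - 4)*(d - 3)*(d + 1)*(d - 2)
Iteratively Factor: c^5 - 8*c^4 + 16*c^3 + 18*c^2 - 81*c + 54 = (c + 2)*(c^4 - 10*c^3 + 36*c^2 - 54*c + 27) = (c - 3)*(c + 2)*(c^3 - 7*c^2 + 15*c - 9) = (c - 3)^2*(c + 2)*(c^2 - 4*c + 3) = (c - 3)^3*(c + 2)*(c - 1)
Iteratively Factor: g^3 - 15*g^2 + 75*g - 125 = (g - 5)*(g^2 - 10*g + 25) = (g - 5)^2*(g - 5)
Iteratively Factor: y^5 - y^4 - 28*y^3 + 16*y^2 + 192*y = (y - 4)*(y^4 + 3*y^3 - 16*y^2 - 48*y) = y*(y - 4)*(y^3 + 3*y^2 - 16*y - 48) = y*(y - 4)*(y + 3)*(y^2 - 16) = y*(y - 4)^2*(y + 3)*(y + 4)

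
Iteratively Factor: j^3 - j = (j)*(j^2 - 1) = j*(j - 1)*(j + 1)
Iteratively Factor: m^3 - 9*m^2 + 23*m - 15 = (m - 3)*(m^2 - 6*m + 5) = (m - 5)*(m - 3)*(m - 1)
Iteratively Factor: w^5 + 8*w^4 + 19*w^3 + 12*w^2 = (w)*(w^4 + 8*w^3 + 19*w^2 + 12*w) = w*(w + 3)*(w^3 + 5*w^2 + 4*w) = w*(w + 3)*(w + 4)*(w^2 + w) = w^2*(w + 3)*(w + 4)*(w + 1)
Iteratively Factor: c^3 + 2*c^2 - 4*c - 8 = (c + 2)*(c^2 - 4) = (c - 2)*(c + 2)*(c + 2)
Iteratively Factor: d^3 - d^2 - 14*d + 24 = (d - 2)*(d^2 + d - 12) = (d - 3)*(d - 2)*(d + 4)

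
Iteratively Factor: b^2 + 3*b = (b)*(b + 3)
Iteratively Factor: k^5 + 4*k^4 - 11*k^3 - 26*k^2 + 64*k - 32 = (k - 1)*(k^4 + 5*k^3 - 6*k^2 - 32*k + 32) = (k - 1)^2*(k^3 + 6*k^2 - 32) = (k - 1)^2*(k + 4)*(k^2 + 2*k - 8) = (k - 2)*(k - 1)^2*(k + 4)*(k + 4)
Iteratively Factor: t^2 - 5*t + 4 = (t - 1)*(t - 4)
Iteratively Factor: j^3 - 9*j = (j - 3)*(j^2 + 3*j) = (j - 3)*(j + 3)*(j)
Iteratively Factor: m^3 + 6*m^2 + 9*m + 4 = (m + 4)*(m^2 + 2*m + 1) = (m + 1)*(m + 4)*(m + 1)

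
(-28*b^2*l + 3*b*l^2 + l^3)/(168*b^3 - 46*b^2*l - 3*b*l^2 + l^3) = -l/(6*b - l)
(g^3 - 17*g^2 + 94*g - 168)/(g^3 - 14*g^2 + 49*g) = (g^2 - 10*g + 24)/(g*(g - 7))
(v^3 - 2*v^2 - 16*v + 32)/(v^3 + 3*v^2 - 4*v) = (v^2 - 6*v + 8)/(v*(v - 1))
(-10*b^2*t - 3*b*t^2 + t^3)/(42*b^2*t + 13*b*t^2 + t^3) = (-10*b^2 - 3*b*t + t^2)/(42*b^2 + 13*b*t + t^2)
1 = 1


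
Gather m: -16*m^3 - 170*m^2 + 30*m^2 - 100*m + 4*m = -16*m^3 - 140*m^2 - 96*m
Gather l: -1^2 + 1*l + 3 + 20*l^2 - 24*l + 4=20*l^2 - 23*l + 6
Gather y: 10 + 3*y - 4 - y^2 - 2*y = -y^2 + y + 6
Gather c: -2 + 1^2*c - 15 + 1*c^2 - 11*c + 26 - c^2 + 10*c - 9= 0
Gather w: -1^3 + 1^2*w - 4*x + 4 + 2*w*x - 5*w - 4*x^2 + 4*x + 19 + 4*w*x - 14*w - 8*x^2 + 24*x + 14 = w*(6*x - 18) - 12*x^2 + 24*x + 36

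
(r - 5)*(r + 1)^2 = r^3 - 3*r^2 - 9*r - 5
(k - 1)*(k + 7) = k^2 + 6*k - 7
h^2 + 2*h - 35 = (h - 5)*(h + 7)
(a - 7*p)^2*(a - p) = a^3 - 15*a^2*p + 63*a*p^2 - 49*p^3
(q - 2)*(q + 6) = q^2 + 4*q - 12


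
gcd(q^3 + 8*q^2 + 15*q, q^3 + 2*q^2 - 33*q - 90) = q^2 + 8*q + 15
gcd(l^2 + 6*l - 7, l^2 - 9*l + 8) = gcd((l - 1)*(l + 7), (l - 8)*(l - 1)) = l - 1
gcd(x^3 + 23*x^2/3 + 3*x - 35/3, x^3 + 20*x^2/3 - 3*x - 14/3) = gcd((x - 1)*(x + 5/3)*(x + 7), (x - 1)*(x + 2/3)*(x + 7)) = x^2 + 6*x - 7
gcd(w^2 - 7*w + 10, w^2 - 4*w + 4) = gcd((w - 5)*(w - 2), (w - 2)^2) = w - 2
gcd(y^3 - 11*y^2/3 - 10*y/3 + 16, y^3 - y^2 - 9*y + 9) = y - 3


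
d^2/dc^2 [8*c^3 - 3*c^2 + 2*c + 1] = 48*c - 6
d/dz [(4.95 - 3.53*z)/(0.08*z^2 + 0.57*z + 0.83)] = (0.2824*z^2 - 0.792*z - 5.7514)/(0.0064*z^4 + 0.0912*z^3 + 0.4577*z^2 + 0.9462*z + 0.6889)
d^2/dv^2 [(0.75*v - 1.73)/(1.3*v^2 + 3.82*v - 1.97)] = ((0.75*v - 1.73)*(2.6*v + 3.82)*(5.2*v + 7.64) - (5.85*v + 1.232)*(1.3*v^2 + 3.82*v - 1.97))/(1.3*v^2 + 3.82*v - 1.97)^3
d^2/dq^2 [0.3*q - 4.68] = 0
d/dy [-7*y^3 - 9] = -21*y^2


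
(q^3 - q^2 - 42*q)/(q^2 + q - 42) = q*(q^2 - q - 42)/(q^2 + q - 42)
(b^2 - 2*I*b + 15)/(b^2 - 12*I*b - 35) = (b + 3*I)/(b - 7*I)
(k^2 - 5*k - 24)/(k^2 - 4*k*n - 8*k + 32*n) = (k + 3)/(k - 4*n)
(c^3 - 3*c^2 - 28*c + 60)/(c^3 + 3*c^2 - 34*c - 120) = (c - 2)/(c + 4)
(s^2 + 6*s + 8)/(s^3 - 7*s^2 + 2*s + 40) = (s + 4)/(s^2 - 9*s + 20)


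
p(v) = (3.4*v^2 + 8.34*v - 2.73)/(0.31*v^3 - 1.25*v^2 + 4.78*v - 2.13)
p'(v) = (6.8*v + 8.34)/(0.31*v^3 - 1.25*v^2 + 4.78*v - 2.13) + (-0.93*v^2 + 2.5*v - 4.78)*(3.4*v^2 + 8.34*v - 2.73)/(0.31*v^3 - 1.25*v^2 + 4.78*v - 2.13)^2 = (-1.054*v^4 - 5.1708*v^3 + 29.2159*v^2 - 21.309*v - 4.7148)/(0.0961*v^6 - 0.775*v^5 + 4.5261*v^4 - 13.2706*v^3 + 28.1734*v^2 - 20.3628*v + 4.5369)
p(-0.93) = 0.95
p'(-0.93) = 0.70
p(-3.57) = -0.22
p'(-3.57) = 0.21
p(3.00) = 5.67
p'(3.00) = -0.35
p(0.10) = 1.12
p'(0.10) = -2.37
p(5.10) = 4.16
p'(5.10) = -0.79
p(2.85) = 5.71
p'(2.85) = -0.24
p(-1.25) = 0.74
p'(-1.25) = 0.66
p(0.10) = 1.12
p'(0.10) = -2.37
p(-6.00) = -0.49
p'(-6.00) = 0.05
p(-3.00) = -0.08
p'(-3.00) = 0.29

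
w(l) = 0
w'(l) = 0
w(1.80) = 0.00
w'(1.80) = 0.00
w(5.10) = 0.00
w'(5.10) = 0.00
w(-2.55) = 0.00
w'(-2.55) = 0.00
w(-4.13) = 0.00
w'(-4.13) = 0.00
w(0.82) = 0.00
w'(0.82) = 0.00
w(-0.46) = 0.00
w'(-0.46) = 0.00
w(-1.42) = 0.00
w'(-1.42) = 0.00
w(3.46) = 0.00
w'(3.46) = 0.00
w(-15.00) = 0.00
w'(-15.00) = 0.00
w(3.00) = 0.00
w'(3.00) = 0.00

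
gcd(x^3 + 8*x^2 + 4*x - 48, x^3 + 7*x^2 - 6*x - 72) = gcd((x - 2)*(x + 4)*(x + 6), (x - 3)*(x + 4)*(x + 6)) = x^2 + 10*x + 24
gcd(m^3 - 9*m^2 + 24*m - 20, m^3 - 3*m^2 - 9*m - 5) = m - 5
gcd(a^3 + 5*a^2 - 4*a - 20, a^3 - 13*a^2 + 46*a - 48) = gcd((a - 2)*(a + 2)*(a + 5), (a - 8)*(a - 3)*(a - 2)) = a - 2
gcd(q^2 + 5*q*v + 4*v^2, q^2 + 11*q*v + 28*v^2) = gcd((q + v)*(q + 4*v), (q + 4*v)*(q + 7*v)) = q + 4*v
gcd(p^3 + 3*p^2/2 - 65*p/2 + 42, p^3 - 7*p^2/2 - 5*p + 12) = p^2 - 11*p/2 + 6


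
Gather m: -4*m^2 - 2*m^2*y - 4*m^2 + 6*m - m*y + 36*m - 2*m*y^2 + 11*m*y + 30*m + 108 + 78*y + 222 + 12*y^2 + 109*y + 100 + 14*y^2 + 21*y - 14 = m^2*(-2*y - 8) + m*(-2*y^2 + 10*y + 72) + 26*y^2 + 208*y + 416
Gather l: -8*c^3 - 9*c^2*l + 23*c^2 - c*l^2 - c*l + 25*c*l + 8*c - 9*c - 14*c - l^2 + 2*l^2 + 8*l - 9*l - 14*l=-8*c^3 + 23*c^2 - 15*c + l^2*(1 - c) + l*(-9*c^2 + 24*c - 15)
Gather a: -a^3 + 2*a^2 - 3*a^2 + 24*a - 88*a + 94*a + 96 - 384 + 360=-a^3 - a^2 + 30*a + 72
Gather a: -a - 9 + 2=-a - 7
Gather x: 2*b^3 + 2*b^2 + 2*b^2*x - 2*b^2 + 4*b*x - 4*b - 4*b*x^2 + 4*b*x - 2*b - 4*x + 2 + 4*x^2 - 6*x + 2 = 2*b^3 - 6*b + x^2*(4 - 4*b) + x*(2*b^2 + 8*b - 10) + 4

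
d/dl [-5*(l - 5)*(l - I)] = -10*l + 25 + 5*I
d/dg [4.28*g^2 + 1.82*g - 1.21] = 8.56*g + 1.82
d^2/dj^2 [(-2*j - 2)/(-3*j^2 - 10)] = 12*(12*j^2*(j + 1) - (3*j + 1)*(3*j^2 + 10))/(3*j^2 + 10)^3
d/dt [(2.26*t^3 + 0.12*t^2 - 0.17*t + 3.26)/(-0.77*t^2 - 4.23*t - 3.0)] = (-1.7402*t^4 - 19.1196*t^3 - 20.9785*t^2 + 4.3004*t + 14.2998)/(0.5929*t^4 + 6.5142*t^3 + 22.5129*t^2 + 25.38*t + 9.0)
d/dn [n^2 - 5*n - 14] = 2*n - 5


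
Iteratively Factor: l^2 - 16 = (l + 4)*(l - 4)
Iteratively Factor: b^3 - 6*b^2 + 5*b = (b)*(b^2 - 6*b + 5) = b*(b - 5)*(b - 1)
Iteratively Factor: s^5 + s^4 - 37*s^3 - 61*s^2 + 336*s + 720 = (s + 3)*(s^4 - 2*s^3 - 31*s^2 + 32*s + 240) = (s - 5)*(s + 3)*(s^3 + 3*s^2 - 16*s - 48) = (s - 5)*(s - 4)*(s + 3)*(s^2 + 7*s + 12) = (s - 5)*(s - 4)*(s + 3)^2*(s + 4)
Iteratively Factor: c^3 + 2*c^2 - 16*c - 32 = (c - 4)*(c^2 + 6*c + 8) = (c - 4)*(c + 2)*(c + 4)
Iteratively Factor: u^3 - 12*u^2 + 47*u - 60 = (u - 3)*(u^2 - 9*u + 20) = (u - 4)*(u - 3)*(u - 5)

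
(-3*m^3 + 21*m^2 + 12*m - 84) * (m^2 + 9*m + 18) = -3*m^5 - 6*m^4 + 147*m^3 + 402*m^2 - 540*m - 1512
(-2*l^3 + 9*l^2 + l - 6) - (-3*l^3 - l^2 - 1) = l^3 + 10*l^2 + l - 5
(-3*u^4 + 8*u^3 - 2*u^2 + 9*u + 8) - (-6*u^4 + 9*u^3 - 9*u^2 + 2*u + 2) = 3*u^4 - u^3 + 7*u^2 + 7*u + 6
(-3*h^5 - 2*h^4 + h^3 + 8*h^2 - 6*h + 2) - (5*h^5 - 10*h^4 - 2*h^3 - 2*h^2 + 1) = -8*h^5 + 8*h^4 + 3*h^3 + 10*h^2 - 6*h + 1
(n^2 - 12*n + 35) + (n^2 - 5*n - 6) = 2*n^2 - 17*n + 29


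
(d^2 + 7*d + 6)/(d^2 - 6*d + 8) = (d^2 + 7*d + 6)/(d^2 - 6*d + 8)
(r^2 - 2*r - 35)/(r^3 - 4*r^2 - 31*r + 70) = 1/(r - 2)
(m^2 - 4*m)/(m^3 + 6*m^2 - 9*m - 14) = m*(m - 4)/(m^3 + 6*m^2 - 9*m - 14)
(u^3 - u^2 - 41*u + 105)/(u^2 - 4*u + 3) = (u^2 + 2*u - 35)/(u - 1)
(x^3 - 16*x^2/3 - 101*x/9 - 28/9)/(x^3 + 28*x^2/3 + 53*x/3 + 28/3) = (3*x^2 - 20*x - 7)/(3*(x^2 + 8*x + 7))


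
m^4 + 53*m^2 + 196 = (m - 7*I)*(m - 2*I)*(m + 2*I)*(m + 7*I)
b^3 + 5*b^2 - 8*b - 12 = (b - 2)*(b + 1)*(b + 6)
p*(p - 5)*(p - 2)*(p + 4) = p^4 - 3*p^3 - 18*p^2 + 40*p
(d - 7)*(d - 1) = d^2 - 8*d + 7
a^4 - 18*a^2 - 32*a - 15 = (a - 5)*(a + 1)^2*(a + 3)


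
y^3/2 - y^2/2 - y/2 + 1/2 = (y/2 + 1/2)*(y - 1)^2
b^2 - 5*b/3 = b*(b - 5/3)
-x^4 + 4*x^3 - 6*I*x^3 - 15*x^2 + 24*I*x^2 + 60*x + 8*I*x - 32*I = (x - 4)*(x + 8*I)*(I*x + 1)^2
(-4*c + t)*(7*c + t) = -28*c^2 + 3*c*t + t^2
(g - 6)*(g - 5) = g^2 - 11*g + 30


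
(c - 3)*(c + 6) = c^2 + 3*c - 18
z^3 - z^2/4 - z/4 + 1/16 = (z - 1/2)*(z - 1/4)*(z + 1/2)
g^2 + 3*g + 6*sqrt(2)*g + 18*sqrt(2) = (g + 3)*(g + 6*sqrt(2))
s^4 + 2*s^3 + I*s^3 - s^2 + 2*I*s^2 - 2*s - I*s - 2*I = (s + 2)*(s + I)*(-I*s + I)*(I*s + I)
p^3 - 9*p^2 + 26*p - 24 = (p - 4)*(p - 3)*(p - 2)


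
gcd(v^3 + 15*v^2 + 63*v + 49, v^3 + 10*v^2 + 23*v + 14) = v^2 + 8*v + 7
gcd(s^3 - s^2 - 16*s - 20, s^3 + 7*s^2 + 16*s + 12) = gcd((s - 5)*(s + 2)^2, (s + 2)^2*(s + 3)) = s^2 + 4*s + 4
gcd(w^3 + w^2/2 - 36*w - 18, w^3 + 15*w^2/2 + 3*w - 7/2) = 1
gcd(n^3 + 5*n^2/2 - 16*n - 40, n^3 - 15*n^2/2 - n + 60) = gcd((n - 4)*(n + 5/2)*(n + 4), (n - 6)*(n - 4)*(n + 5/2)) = n^2 - 3*n/2 - 10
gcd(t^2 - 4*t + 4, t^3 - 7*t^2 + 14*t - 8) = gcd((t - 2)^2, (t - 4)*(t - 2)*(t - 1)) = t - 2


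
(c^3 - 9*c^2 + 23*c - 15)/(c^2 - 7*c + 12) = (c^2 - 6*c + 5)/(c - 4)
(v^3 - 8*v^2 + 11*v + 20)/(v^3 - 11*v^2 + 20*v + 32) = (v - 5)/(v - 8)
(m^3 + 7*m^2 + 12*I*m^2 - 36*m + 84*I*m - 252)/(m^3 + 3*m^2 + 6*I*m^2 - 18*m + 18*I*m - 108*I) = (m^2 + m*(7 + 6*I) + 42*I)/(m^2 + 3*m - 18)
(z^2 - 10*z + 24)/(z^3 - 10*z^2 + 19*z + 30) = (z - 4)/(z^2 - 4*z - 5)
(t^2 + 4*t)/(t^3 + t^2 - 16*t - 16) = t/(t^2 - 3*t - 4)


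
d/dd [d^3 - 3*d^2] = 3*d*(d - 2)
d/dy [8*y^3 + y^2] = 2*y*(12*y + 1)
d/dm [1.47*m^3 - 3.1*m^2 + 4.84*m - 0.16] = 4.41*m^2 - 6.2*m + 4.84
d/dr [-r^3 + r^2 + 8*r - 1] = -3*r^2 + 2*r + 8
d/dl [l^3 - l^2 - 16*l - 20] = 3*l^2 - 2*l - 16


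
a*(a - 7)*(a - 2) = a^3 - 9*a^2 + 14*a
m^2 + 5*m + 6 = (m + 2)*(m + 3)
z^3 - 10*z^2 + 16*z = z*(z - 8)*(z - 2)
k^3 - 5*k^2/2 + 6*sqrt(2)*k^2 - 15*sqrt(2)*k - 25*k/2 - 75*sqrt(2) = (k - 5)*(k + 5/2)*(k + 6*sqrt(2))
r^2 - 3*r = r*(r - 3)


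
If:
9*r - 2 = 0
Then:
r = 2/9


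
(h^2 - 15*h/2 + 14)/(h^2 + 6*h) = (h^2 - 15*h/2 + 14)/(h*(h + 6))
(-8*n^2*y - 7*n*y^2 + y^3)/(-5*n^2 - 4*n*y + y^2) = y*(-8*n + y)/(-5*n + y)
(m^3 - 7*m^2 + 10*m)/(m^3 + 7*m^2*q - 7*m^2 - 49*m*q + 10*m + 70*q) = m/(m + 7*q)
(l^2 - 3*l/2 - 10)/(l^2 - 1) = (l^2 - 3*l/2 - 10)/(l^2 - 1)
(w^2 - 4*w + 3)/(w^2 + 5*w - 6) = (w - 3)/(w + 6)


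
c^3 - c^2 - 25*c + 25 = (c - 5)*(c - 1)*(c + 5)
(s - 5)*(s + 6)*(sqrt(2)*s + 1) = sqrt(2)*s^3 + s^2 + sqrt(2)*s^2 - 30*sqrt(2)*s + s - 30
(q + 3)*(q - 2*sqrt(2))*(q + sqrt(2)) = q^3 - sqrt(2)*q^2 + 3*q^2 - 3*sqrt(2)*q - 4*q - 12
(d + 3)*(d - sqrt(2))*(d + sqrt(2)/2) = d^3 - sqrt(2)*d^2/2 + 3*d^2 - 3*sqrt(2)*d/2 - d - 3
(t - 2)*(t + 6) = t^2 + 4*t - 12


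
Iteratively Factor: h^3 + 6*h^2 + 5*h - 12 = (h - 1)*(h^2 + 7*h + 12) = (h - 1)*(h + 4)*(h + 3)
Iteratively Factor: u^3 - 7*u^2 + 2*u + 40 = (u - 5)*(u^2 - 2*u - 8) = (u - 5)*(u + 2)*(u - 4)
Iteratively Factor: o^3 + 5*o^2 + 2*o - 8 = (o + 2)*(o^2 + 3*o - 4) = (o + 2)*(o + 4)*(o - 1)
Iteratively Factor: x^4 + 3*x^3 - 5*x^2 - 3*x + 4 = (x + 4)*(x^3 - x^2 - x + 1) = (x + 1)*(x + 4)*(x^2 - 2*x + 1) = (x - 1)*(x + 1)*(x + 4)*(x - 1)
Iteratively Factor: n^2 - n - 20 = (n + 4)*(n - 5)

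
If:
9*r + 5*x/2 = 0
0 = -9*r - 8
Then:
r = -8/9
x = 16/5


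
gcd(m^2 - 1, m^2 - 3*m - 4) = m + 1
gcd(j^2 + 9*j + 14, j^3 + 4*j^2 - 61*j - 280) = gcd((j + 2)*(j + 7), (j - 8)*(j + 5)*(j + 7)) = j + 7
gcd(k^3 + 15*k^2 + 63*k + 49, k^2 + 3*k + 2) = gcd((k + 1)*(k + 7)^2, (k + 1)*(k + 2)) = k + 1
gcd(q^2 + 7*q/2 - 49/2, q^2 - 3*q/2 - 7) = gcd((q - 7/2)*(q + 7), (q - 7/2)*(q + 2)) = q - 7/2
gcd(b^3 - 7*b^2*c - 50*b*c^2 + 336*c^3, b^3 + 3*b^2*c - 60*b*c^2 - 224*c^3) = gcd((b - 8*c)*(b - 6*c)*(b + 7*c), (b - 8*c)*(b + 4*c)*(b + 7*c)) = b^2 - b*c - 56*c^2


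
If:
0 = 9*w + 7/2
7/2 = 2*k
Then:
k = 7/4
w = -7/18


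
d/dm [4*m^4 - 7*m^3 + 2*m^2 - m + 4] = 16*m^3 - 21*m^2 + 4*m - 1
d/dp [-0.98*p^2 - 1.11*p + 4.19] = -1.96*p - 1.11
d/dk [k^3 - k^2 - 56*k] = 3*k^2 - 2*k - 56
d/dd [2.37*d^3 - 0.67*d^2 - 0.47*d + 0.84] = 7.11*d^2 - 1.34*d - 0.47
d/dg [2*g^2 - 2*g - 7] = 4*g - 2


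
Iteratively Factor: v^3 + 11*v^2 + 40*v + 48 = (v + 4)*(v^2 + 7*v + 12) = (v + 4)^2*(v + 3)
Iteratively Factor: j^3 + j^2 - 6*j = (j)*(j^2 + j - 6) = j*(j + 3)*(j - 2)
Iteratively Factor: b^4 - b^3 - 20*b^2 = (b + 4)*(b^3 - 5*b^2) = b*(b + 4)*(b^2 - 5*b) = b*(b - 5)*(b + 4)*(b)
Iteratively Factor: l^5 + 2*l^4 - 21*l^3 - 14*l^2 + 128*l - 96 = (l - 2)*(l^4 + 4*l^3 - 13*l^2 - 40*l + 48) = (l - 3)*(l - 2)*(l^3 + 7*l^2 + 8*l - 16) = (l - 3)*(l - 2)*(l + 4)*(l^2 + 3*l - 4) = (l - 3)*(l - 2)*(l + 4)^2*(l - 1)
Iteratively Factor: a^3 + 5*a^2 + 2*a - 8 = (a - 1)*(a^2 + 6*a + 8) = (a - 1)*(a + 4)*(a + 2)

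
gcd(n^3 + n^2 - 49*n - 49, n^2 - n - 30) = 1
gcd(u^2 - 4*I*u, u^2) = u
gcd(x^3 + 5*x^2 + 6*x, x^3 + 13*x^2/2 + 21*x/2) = x^2 + 3*x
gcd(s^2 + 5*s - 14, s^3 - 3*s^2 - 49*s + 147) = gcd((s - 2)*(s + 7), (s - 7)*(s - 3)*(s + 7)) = s + 7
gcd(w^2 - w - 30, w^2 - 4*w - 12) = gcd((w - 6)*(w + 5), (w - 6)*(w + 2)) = w - 6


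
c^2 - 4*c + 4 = (c - 2)^2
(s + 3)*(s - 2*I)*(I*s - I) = I*s^3 + 2*s^2 + 2*I*s^2 + 4*s - 3*I*s - 6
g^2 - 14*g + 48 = (g - 8)*(g - 6)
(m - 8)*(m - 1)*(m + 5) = m^3 - 4*m^2 - 37*m + 40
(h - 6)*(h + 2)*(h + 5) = h^3 + h^2 - 32*h - 60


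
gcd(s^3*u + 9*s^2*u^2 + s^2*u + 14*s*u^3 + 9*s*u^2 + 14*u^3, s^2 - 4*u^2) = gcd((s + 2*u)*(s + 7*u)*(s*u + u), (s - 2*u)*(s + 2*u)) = s + 2*u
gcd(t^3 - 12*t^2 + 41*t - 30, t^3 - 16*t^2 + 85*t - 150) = t^2 - 11*t + 30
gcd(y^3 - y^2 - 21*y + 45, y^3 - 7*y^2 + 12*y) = y - 3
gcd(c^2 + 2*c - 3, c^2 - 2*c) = 1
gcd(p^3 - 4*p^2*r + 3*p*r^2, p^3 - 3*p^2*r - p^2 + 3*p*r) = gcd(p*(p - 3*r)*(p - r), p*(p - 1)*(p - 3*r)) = p^2 - 3*p*r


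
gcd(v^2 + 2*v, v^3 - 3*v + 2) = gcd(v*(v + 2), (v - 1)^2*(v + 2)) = v + 2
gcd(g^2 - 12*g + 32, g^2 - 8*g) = g - 8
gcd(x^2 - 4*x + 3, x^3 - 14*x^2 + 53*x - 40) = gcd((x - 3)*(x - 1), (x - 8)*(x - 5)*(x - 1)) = x - 1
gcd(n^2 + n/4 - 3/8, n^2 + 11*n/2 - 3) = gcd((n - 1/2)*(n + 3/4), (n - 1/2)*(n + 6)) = n - 1/2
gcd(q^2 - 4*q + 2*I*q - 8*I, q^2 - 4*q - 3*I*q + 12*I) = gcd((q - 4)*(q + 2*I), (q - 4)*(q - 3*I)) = q - 4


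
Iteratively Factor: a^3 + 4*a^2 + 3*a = (a + 1)*(a^2 + 3*a) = a*(a + 1)*(a + 3)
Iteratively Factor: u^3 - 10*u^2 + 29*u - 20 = (u - 5)*(u^2 - 5*u + 4) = (u - 5)*(u - 1)*(u - 4)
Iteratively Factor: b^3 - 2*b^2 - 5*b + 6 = (b - 1)*(b^2 - b - 6) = (b - 1)*(b + 2)*(b - 3)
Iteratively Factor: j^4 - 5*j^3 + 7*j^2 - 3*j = (j - 1)*(j^3 - 4*j^2 + 3*j) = j*(j - 1)*(j^2 - 4*j + 3) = j*(j - 1)^2*(j - 3)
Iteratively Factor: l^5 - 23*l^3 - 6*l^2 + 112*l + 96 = (l - 4)*(l^4 + 4*l^3 - 7*l^2 - 34*l - 24) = (l - 4)*(l - 3)*(l^3 + 7*l^2 + 14*l + 8) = (l - 4)*(l - 3)*(l + 2)*(l^2 + 5*l + 4) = (l - 4)*(l - 3)*(l + 2)*(l + 4)*(l + 1)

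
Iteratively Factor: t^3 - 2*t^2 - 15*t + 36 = (t + 4)*(t^2 - 6*t + 9) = (t - 3)*(t + 4)*(t - 3)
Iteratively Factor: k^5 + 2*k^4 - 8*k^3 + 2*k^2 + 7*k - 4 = (k - 1)*(k^4 + 3*k^3 - 5*k^2 - 3*k + 4) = (k - 1)*(k + 1)*(k^3 + 2*k^2 - 7*k + 4) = (k - 1)^2*(k + 1)*(k^2 + 3*k - 4) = (k - 1)^2*(k + 1)*(k + 4)*(k - 1)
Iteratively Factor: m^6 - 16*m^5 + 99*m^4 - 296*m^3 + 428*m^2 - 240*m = (m - 5)*(m^5 - 11*m^4 + 44*m^3 - 76*m^2 + 48*m) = m*(m - 5)*(m^4 - 11*m^3 + 44*m^2 - 76*m + 48) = m*(m - 5)*(m - 2)*(m^3 - 9*m^2 + 26*m - 24) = m*(m - 5)*(m - 3)*(m - 2)*(m^2 - 6*m + 8) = m*(m - 5)*(m - 3)*(m - 2)^2*(m - 4)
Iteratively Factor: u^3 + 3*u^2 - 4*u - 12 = (u + 2)*(u^2 + u - 6) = (u - 2)*(u + 2)*(u + 3)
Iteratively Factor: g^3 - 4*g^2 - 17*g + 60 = (g - 5)*(g^2 + g - 12) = (g - 5)*(g + 4)*(g - 3)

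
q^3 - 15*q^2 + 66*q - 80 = (q - 8)*(q - 5)*(q - 2)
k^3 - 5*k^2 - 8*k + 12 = (k - 6)*(k - 1)*(k + 2)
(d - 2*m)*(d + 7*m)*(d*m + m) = d^3*m + 5*d^2*m^2 + d^2*m - 14*d*m^3 + 5*d*m^2 - 14*m^3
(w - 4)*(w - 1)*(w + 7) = w^3 + 2*w^2 - 31*w + 28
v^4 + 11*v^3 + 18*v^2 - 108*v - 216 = (v - 3)*(v + 2)*(v + 6)^2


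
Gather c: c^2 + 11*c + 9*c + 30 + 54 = c^2 + 20*c + 84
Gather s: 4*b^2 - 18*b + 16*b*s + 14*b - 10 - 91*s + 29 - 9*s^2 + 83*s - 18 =4*b^2 - 4*b - 9*s^2 + s*(16*b - 8) + 1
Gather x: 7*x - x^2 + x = -x^2 + 8*x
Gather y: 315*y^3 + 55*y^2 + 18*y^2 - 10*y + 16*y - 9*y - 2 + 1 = 315*y^3 + 73*y^2 - 3*y - 1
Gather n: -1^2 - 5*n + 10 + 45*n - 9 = 40*n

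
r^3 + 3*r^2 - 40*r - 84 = (r - 6)*(r + 2)*(r + 7)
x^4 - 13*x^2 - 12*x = x*(x - 4)*(x + 1)*(x + 3)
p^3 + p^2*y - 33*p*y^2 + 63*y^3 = (p - 3*y)^2*(p + 7*y)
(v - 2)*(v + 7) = v^2 + 5*v - 14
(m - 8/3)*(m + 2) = m^2 - 2*m/3 - 16/3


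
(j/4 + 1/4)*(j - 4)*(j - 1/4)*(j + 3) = j^4/4 - j^3/16 - 13*j^2/4 - 35*j/16 + 3/4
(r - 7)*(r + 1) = r^2 - 6*r - 7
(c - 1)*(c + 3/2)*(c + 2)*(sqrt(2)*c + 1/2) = sqrt(2)*c^4 + c^3/2 + 5*sqrt(2)*c^3/2 - sqrt(2)*c^2/2 + 5*c^2/4 - 3*sqrt(2)*c - c/4 - 3/2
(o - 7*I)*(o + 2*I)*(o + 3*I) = o^3 - 2*I*o^2 + 29*o + 42*I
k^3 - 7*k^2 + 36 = (k - 6)*(k - 3)*(k + 2)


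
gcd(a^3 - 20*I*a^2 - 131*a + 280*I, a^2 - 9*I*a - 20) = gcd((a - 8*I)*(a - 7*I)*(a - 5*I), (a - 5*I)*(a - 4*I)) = a - 5*I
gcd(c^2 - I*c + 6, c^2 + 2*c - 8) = 1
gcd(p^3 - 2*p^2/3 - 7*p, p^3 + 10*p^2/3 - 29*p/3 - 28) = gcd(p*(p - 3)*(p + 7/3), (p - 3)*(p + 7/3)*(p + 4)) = p^2 - 2*p/3 - 7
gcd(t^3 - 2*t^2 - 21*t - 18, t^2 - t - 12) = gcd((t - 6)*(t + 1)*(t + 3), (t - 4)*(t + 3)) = t + 3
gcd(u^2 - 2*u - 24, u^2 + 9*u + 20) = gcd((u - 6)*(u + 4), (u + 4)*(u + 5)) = u + 4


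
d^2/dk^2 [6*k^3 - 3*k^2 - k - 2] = 36*k - 6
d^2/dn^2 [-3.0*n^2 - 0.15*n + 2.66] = -6.00000000000000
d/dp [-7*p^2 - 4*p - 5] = -14*p - 4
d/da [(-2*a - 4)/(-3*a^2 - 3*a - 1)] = 2*(3*a^2 + 3*a - 3*(a + 2)*(2*a + 1) + 1)/(3*a^2 + 3*a + 1)^2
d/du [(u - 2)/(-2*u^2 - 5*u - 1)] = (-2*u^2 - 5*u + (u - 2)*(4*u + 5) - 1)/(2*u^2 + 5*u + 1)^2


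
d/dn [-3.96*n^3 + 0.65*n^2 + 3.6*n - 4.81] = -11.88*n^2 + 1.3*n + 3.6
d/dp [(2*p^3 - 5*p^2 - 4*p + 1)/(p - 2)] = (4*p^3 - 17*p^2 + 20*p + 7)/(p^2 - 4*p + 4)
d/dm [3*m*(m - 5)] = 6*m - 15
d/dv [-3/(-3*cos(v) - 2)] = 9*sin(v)/(3*cos(v) + 2)^2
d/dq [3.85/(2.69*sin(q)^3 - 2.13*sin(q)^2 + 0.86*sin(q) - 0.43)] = (-31.0695*sin(q)^2 + 16.401*sin(q) - 3.311)*cos(q)/(2.69*sin(q)^3 - 2.13*sin(q)^2 + 0.86*sin(q) - 0.43)^2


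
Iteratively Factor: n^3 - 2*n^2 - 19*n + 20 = (n - 1)*(n^2 - n - 20) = (n - 5)*(n - 1)*(n + 4)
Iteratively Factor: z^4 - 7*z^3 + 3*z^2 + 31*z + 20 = (z - 4)*(z^3 - 3*z^2 - 9*z - 5) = (z - 4)*(z + 1)*(z^2 - 4*z - 5) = (z - 5)*(z - 4)*(z + 1)*(z + 1)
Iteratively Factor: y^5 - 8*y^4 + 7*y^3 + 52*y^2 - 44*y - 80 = (y - 2)*(y^4 - 6*y^3 - 5*y^2 + 42*y + 40) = (y - 2)*(y + 2)*(y^3 - 8*y^2 + 11*y + 20) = (y - 4)*(y - 2)*(y + 2)*(y^2 - 4*y - 5) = (y - 4)*(y - 2)*(y + 1)*(y + 2)*(y - 5)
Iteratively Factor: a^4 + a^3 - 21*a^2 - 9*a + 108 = (a + 4)*(a^3 - 3*a^2 - 9*a + 27) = (a - 3)*(a + 4)*(a^2 - 9) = (a - 3)^2*(a + 4)*(a + 3)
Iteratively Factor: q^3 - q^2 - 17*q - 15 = (q + 1)*(q^2 - 2*q - 15) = (q - 5)*(q + 1)*(q + 3)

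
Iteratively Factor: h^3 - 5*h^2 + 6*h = (h)*(h^2 - 5*h + 6) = h*(h - 3)*(h - 2)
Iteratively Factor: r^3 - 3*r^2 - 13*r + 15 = (r + 3)*(r^2 - 6*r + 5) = (r - 1)*(r + 3)*(r - 5)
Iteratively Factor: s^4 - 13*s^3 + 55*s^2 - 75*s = (s - 5)*(s^3 - 8*s^2 + 15*s) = (s - 5)^2*(s^2 - 3*s) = (s - 5)^2*(s - 3)*(s)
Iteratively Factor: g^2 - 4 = (g - 2)*(g + 2)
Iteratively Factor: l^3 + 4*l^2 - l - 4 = (l + 1)*(l^2 + 3*l - 4) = (l + 1)*(l + 4)*(l - 1)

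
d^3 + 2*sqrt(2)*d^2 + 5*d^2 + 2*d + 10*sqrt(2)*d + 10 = (d + 5)*(d + sqrt(2))^2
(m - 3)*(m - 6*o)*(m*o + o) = m^3*o - 6*m^2*o^2 - 2*m^2*o + 12*m*o^2 - 3*m*o + 18*o^2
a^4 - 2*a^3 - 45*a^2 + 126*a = a*(a - 6)*(a - 3)*(a + 7)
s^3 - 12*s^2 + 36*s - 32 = (s - 8)*(s - 2)^2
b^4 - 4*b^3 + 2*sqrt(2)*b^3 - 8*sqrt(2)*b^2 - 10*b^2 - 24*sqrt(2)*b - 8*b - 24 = (b - 6)*(b + 2)*(b + sqrt(2))^2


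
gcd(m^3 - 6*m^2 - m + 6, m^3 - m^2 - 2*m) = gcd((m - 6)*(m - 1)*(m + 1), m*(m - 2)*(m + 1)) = m + 1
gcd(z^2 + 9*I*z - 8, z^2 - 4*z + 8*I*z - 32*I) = z + 8*I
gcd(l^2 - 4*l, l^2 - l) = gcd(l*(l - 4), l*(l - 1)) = l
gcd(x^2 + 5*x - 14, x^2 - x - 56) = x + 7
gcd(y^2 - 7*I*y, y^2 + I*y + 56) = y - 7*I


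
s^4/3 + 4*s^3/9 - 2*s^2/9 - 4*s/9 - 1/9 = (s/3 + 1/3)*(s - 1)*(s + 1/3)*(s + 1)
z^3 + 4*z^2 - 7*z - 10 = (z - 2)*(z + 1)*(z + 5)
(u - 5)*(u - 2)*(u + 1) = u^3 - 6*u^2 + 3*u + 10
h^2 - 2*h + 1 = (h - 1)^2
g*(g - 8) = g^2 - 8*g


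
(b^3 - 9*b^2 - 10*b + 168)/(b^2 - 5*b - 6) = (b^2 - 3*b - 28)/(b + 1)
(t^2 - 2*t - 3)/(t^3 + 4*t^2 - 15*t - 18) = 1/(t + 6)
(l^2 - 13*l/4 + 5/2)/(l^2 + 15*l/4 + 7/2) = (4*l^2 - 13*l + 10)/(4*l^2 + 15*l + 14)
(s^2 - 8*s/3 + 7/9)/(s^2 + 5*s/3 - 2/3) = (s - 7/3)/(s + 2)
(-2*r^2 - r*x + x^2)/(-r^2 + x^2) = (-2*r + x)/(-r + x)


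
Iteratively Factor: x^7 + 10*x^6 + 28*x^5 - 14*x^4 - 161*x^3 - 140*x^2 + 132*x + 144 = (x + 1)*(x^6 + 9*x^5 + 19*x^4 - 33*x^3 - 128*x^2 - 12*x + 144) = (x - 1)*(x + 1)*(x^5 + 10*x^4 + 29*x^3 - 4*x^2 - 132*x - 144) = (x - 1)*(x + 1)*(x + 2)*(x^4 + 8*x^3 + 13*x^2 - 30*x - 72) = (x - 1)*(x + 1)*(x + 2)*(x + 4)*(x^3 + 4*x^2 - 3*x - 18) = (x - 1)*(x + 1)*(x + 2)*(x + 3)*(x + 4)*(x^2 + x - 6) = (x - 1)*(x + 1)*(x + 2)*(x + 3)^2*(x + 4)*(x - 2)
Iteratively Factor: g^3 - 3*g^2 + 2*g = (g - 2)*(g^2 - g) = (g - 2)*(g - 1)*(g)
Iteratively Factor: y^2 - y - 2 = (y - 2)*(y + 1)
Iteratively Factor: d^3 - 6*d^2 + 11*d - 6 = (d - 1)*(d^2 - 5*d + 6) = (d - 3)*(d - 1)*(d - 2)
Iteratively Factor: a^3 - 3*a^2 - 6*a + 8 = (a + 2)*(a^2 - 5*a + 4) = (a - 1)*(a + 2)*(a - 4)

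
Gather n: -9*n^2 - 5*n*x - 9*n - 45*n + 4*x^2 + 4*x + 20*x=-9*n^2 + n*(-5*x - 54) + 4*x^2 + 24*x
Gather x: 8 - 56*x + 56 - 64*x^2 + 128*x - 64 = -64*x^2 + 72*x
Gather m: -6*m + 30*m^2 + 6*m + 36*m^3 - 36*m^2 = 36*m^3 - 6*m^2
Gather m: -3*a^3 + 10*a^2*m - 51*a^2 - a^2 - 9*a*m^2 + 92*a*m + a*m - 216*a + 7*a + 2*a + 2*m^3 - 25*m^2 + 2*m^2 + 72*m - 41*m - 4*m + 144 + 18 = -3*a^3 - 52*a^2 - 207*a + 2*m^3 + m^2*(-9*a - 23) + m*(10*a^2 + 93*a + 27) + 162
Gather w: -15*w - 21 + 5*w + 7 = -10*w - 14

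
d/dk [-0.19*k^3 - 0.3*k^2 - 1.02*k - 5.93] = -0.57*k^2 - 0.6*k - 1.02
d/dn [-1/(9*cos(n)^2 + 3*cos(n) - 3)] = -(6*cos(n) + 1)*sin(n)/(3*(3*cos(n)^2 + cos(n) - 1)^2)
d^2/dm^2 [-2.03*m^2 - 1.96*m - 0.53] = -4.06000000000000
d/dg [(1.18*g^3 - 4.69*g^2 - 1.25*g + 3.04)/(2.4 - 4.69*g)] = (-11.0684*g^3 + 30.4921*g^2 - 22.512*g + 11.2576)/(21.9961*g^2 - 22.512*g + 5.76)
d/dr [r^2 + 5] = 2*r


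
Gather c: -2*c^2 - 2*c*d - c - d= -2*c^2 + c*(-2*d - 1) - d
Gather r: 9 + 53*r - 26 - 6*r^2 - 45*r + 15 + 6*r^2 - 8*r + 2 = 0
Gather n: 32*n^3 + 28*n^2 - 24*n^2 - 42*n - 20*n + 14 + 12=32*n^3 + 4*n^2 - 62*n + 26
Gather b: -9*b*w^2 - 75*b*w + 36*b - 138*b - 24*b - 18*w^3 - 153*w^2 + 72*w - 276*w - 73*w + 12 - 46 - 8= b*(-9*w^2 - 75*w - 126) - 18*w^3 - 153*w^2 - 277*w - 42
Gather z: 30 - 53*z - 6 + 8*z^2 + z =8*z^2 - 52*z + 24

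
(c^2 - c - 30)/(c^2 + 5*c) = (c - 6)/c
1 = 1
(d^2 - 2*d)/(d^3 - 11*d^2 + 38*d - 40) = d/(d^2 - 9*d + 20)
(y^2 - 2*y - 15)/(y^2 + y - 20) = (y^2 - 2*y - 15)/(y^2 + y - 20)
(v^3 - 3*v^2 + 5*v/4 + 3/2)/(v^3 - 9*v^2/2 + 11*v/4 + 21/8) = 2*(v - 2)/(2*v - 7)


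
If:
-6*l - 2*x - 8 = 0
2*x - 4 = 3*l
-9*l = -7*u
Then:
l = -4/3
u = -12/7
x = 0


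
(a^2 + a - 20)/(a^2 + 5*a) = (a - 4)/a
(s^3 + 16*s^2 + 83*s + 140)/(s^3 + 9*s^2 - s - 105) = (s + 4)/(s - 3)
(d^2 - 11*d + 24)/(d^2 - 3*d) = (d - 8)/d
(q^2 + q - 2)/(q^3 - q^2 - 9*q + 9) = (q + 2)/(q^2 - 9)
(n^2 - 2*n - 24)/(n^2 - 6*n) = (n + 4)/n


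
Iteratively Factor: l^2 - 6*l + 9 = (l - 3)*(l - 3)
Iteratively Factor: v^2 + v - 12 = (v + 4)*(v - 3)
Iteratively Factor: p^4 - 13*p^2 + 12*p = (p + 4)*(p^3 - 4*p^2 + 3*p) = (p - 3)*(p + 4)*(p^2 - p) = p*(p - 3)*(p + 4)*(p - 1)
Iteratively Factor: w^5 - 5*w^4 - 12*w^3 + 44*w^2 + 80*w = (w - 5)*(w^4 - 12*w^2 - 16*w) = (w - 5)*(w + 2)*(w^3 - 2*w^2 - 8*w) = w*(w - 5)*(w + 2)*(w^2 - 2*w - 8) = w*(w - 5)*(w - 4)*(w + 2)*(w + 2)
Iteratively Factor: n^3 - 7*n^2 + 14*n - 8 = (n - 2)*(n^2 - 5*n + 4) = (n - 4)*(n - 2)*(n - 1)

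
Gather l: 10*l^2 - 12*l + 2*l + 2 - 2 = 10*l^2 - 10*l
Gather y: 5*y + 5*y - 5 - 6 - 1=10*y - 12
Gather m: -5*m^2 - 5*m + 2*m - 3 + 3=-5*m^2 - 3*m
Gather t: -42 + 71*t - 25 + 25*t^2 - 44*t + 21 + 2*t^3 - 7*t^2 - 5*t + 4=2*t^3 + 18*t^2 + 22*t - 42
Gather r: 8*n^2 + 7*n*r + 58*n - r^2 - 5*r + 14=8*n^2 + 58*n - r^2 + r*(7*n - 5) + 14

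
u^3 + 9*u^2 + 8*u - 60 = (u - 2)*(u + 5)*(u + 6)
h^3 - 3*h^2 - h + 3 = (h - 3)*(h - 1)*(h + 1)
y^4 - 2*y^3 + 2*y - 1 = (y - 1)^3*(y + 1)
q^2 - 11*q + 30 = (q - 6)*(q - 5)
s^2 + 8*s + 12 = (s + 2)*(s + 6)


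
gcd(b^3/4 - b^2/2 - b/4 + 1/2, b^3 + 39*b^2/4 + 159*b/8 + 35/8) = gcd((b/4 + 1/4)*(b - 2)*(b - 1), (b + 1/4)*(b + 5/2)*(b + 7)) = 1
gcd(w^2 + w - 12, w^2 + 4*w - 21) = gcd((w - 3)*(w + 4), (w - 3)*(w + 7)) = w - 3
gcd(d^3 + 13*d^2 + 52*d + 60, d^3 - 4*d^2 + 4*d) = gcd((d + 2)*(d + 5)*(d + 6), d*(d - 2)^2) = 1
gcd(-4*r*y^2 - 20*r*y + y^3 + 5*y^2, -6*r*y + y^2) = y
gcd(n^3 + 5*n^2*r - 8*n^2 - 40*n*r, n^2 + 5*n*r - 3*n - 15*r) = n + 5*r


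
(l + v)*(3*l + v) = 3*l^2 + 4*l*v + v^2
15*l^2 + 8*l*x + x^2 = (3*l + x)*(5*l + x)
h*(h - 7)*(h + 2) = h^3 - 5*h^2 - 14*h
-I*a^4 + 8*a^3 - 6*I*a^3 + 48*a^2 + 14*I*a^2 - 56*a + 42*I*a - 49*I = (a + 7)*(a + I)*(a + 7*I)*(-I*a + I)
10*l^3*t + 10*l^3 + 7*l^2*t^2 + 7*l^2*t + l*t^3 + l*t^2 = (2*l + t)*(5*l + t)*(l*t + l)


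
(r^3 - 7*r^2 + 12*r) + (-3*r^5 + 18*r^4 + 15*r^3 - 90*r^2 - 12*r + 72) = -3*r^5 + 18*r^4 + 16*r^3 - 97*r^2 + 72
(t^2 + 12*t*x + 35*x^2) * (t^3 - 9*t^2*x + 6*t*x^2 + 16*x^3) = t^5 + 3*t^4*x - 67*t^3*x^2 - 227*t^2*x^3 + 402*t*x^4 + 560*x^5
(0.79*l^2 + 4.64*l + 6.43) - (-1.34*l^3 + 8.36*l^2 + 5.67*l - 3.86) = 1.34*l^3 - 7.57*l^2 - 1.03*l + 10.29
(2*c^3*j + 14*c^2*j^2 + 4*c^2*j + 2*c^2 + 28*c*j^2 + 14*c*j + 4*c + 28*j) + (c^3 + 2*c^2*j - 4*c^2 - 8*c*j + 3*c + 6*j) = 2*c^3*j + c^3 + 14*c^2*j^2 + 6*c^2*j - 2*c^2 + 28*c*j^2 + 6*c*j + 7*c + 34*j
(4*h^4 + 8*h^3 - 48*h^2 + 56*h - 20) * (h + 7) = 4*h^5 + 36*h^4 + 8*h^3 - 280*h^2 + 372*h - 140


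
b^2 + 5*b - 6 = (b - 1)*(b + 6)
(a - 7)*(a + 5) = a^2 - 2*a - 35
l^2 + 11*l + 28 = (l + 4)*(l + 7)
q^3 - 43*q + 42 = (q - 6)*(q - 1)*(q + 7)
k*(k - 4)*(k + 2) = k^3 - 2*k^2 - 8*k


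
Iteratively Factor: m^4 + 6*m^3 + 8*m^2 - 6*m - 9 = (m - 1)*(m^3 + 7*m^2 + 15*m + 9) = (m - 1)*(m + 1)*(m^2 + 6*m + 9) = (m - 1)*(m + 1)*(m + 3)*(m + 3)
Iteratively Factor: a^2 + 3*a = (a + 3)*(a)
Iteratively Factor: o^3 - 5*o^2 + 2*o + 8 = (o - 4)*(o^2 - o - 2) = (o - 4)*(o + 1)*(o - 2)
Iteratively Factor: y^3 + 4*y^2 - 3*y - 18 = (y - 2)*(y^2 + 6*y + 9) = (y - 2)*(y + 3)*(y + 3)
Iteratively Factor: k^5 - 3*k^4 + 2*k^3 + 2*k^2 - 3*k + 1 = (k - 1)*(k^4 - 2*k^3 + 2*k - 1) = (k - 1)^2*(k^3 - k^2 - k + 1) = (k - 1)^3*(k^2 - 1) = (k - 1)^4*(k + 1)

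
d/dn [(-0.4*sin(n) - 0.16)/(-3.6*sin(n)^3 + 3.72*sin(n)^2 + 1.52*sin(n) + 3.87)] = (-2.88*sin(n)^3 - 0.24*sin(n)^2 + 1.1904*sin(n) - 1.3048)*cos(n)/(12.96*sin(n)^6 - 26.784*sin(n)^5 + 2.8944*sin(n)^4 - 16.5552*sin(n)^3 + 31.1032*sin(n)^2 + 11.7648*sin(n) + 14.9769)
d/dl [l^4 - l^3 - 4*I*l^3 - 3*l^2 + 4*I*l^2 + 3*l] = 4*l^3 + l^2*(-3 - 12*I) + l*(-6 + 8*I) + 3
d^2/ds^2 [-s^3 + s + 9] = -6*s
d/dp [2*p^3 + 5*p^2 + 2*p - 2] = 6*p^2 + 10*p + 2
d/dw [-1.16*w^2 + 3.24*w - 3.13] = 3.24 - 2.32*w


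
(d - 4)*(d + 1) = d^2 - 3*d - 4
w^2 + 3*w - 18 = (w - 3)*(w + 6)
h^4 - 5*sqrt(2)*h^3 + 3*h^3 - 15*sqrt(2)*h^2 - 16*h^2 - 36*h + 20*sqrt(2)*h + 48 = (h - 1)*(h + 4)*(h - 6*sqrt(2))*(h + sqrt(2))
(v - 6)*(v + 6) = v^2 - 36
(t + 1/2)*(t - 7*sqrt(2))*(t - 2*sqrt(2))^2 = t^4 - 11*sqrt(2)*t^3 + t^3/2 - 11*sqrt(2)*t^2/2 + 64*t^2 - 56*sqrt(2)*t + 32*t - 28*sqrt(2)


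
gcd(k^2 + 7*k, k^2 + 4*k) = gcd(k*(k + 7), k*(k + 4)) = k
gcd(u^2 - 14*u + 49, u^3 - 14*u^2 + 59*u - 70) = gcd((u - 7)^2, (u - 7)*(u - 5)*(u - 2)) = u - 7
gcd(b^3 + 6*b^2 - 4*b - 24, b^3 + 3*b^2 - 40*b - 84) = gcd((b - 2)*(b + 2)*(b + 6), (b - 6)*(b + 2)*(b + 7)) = b + 2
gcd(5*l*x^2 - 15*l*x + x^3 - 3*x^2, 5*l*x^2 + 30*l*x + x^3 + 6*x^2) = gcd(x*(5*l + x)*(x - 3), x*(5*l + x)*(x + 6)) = 5*l*x + x^2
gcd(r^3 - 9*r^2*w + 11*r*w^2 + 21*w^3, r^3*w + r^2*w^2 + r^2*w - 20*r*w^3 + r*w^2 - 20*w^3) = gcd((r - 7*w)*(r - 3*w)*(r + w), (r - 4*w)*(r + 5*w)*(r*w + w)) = 1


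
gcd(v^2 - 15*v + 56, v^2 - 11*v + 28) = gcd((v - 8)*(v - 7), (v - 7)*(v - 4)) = v - 7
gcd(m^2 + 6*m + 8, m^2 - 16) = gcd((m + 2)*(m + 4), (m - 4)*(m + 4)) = m + 4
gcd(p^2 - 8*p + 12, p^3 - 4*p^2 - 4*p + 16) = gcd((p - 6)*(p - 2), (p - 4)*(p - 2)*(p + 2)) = p - 2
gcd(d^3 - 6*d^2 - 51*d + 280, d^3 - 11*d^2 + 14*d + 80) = d^2 - 13*d + 40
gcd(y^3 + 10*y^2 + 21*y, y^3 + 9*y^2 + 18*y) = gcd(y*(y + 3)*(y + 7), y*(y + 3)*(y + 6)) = y^2 + 3*y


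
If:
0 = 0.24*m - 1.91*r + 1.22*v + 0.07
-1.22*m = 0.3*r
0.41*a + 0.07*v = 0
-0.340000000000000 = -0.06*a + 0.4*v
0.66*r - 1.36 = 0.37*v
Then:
No Solution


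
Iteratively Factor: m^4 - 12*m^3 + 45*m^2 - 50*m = (m - 5)*(m^3 - 7*m^2 + 10*m) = (m - 5)^2*(m^2 - 2*m) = (m - 5)^2*(m - 2)*(m)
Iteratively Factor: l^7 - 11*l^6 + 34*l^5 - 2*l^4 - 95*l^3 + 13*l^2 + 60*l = (l)*(l^6 - 11*l^5 + 34*l^4 - 2*l^3 - 95*l^2 + 13*l + 60) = l*(l - 3)*(l^5 - 8*l^4 + 10*l^3 + 28*l^2 - 11*l - 20) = l*(l - 3)*(l + 1)*(l^4 - 9*l^3 + 19*l^2 + 9*l - 20) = l*(l - 3)*(l - 1)*(l + 1)*(l^3 - 8*l^2 + 11*l + 20) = l*(l - 4)*(l - 3)*(l - 1)*(l + 1)*(l^2 - 4*l - 5) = l*(l - 4)*(l - 3)*(l - 1)*(l + 1)^2*(l - 5)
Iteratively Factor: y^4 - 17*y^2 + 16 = (y - 1)*(y^3 + y^2 - 16*y - 16) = (y - 1)*(y + 1)*(y^2 - 16) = (y - 4)*(y - 1)*(y + 1)*(y + 4)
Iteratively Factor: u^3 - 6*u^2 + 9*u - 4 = (u - 1)*(u^2 - 5*u + 4) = (u - 1)^2*(u - 4)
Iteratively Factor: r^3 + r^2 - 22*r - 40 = (r + 4)*(r^2 - 3*r - 10) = (r - 5)*(r + 4)*(r + 2)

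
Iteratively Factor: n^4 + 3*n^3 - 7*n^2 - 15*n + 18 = (n - 1)*(n^3 + 4*n^2 - 3*n - 18) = (n - 2)*(n - 1)*(n^2 + 6*n + 9) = (n - 2)*(n - 1)*(n + 3)*(n + 3)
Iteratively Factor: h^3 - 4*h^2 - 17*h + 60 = (h - 5)*(h^2 + h - 12) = (h - 5)*(h + 4)*(h - 3)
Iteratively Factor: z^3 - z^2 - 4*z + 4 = (z - 2)*(z^2 + z - 2) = (z - 2)*(z - 1)*(z + 2)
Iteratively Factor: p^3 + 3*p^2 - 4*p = (p + 4)*(p^2 - p) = (p - 1)*(p + 4)*(p)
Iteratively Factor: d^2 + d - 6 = (d - 2)*(d + 3)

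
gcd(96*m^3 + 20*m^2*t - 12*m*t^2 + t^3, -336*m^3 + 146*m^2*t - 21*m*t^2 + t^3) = 48*m^2 - 14*m*t + t^2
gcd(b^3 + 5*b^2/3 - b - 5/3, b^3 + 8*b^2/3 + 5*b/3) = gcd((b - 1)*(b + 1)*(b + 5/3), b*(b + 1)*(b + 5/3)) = b^2 + 8*b/3 + 5/3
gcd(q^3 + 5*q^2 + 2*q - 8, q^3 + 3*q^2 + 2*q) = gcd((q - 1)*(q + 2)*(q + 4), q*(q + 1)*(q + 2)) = q + 2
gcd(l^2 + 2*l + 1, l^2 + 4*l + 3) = l + 1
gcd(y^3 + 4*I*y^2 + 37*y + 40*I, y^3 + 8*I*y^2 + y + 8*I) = y^2 + 9*I*y - 8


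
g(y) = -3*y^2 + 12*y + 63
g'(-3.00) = 30.00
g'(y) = 12 - 6*y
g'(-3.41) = 32.46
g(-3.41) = -12.80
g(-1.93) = 28.67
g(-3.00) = 0.00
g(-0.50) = 56.25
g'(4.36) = -14.16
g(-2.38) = 17.45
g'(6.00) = -24.00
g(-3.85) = -27.67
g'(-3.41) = 32.46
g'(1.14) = 5.16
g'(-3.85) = 35.10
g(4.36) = 58.29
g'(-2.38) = 26.28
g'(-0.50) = 15.00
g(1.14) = 72.78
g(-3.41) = -12.80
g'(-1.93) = 23.58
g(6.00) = 27.00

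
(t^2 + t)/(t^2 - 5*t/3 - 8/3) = 3*t/(3*t - 8)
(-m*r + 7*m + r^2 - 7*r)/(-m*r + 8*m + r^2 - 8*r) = (r - 7)/(r - 8)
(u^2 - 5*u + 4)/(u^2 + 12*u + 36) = (u^2 - 5*u + 4)/(u^2 + 12*u + 36)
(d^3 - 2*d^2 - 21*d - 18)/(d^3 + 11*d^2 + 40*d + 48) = (d^2 - 5*d - 6)/(d^2 + 8*d + 16)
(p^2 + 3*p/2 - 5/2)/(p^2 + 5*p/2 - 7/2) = (2*p + 5)/(2*p + 7)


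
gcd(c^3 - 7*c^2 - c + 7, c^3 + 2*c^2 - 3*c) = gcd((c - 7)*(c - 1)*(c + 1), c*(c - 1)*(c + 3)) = c - 1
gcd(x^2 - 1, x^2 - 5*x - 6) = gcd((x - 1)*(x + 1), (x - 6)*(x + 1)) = x + 1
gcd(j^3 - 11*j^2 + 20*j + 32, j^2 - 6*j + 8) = j - 4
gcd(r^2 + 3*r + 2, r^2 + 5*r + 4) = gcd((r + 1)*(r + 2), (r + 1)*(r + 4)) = r + 1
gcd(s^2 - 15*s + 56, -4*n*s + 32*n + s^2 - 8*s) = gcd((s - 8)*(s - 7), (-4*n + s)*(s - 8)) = s - 8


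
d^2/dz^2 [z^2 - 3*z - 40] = 2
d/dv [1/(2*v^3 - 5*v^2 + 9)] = 2*v*(5 - 3*v)/(2*v^3 - 5*v^2 + 9)^2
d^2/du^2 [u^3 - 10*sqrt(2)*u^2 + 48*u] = 6*u - 20*sqrt(2)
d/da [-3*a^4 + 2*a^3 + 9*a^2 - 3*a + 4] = -12*a^3 + 6*a^2 + 18*a - 3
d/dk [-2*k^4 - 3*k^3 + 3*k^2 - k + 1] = -8*k^3 - 9*k^2 + 6*k - 1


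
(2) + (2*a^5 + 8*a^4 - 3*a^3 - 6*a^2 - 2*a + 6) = 2*a^5 + 8*a^4 - 3*a^3 - 6*a^2 - 2*a + 8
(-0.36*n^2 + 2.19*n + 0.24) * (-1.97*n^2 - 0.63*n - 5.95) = 0.7092*n^4 - 4.0875*n^3 + 0.2895*n^2 - 13.1817*n - 1.428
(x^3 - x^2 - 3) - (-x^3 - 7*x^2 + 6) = 2*x^3 + 6*x^2 - 9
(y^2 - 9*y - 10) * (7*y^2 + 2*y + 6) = 7*y^4 - 61*y^3 - 82*y^2 - 74*y - 60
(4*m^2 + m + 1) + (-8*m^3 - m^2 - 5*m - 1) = -8*m^3 + 3*m^2 - 4*m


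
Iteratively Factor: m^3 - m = (m - 1)*(m^2 + m) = (m - 1)*(m + 1)*(m)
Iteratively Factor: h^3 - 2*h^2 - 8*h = (h - 4)*(h^2 + 2*h) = (h - 4)*(h + 2)*(h)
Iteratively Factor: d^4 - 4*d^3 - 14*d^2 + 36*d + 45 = (d - 5)*(d^3 + d^2 - 9*d - 9) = (d - 5)*(d + 3)*(d^2 - 2*d - 3) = (d - 5)*(d + 1)*(d + 3)*(d - 3)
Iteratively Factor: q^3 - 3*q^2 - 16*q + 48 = (q - 4)*(q^2 + q - 12) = (q - 4)*(q + 4)*(q - 3)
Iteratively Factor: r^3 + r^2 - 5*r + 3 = (r + 3)*(r^2 - 2*r + 1) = (r - 1)*(r + 3)*(r - 1)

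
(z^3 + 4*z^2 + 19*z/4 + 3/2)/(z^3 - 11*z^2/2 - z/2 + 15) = (z^2 + 5*z/2 + 1)/(z^2 - 7*z + 10)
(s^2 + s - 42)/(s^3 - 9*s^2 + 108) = (s + 7)/(s^2 - 3*s - 18)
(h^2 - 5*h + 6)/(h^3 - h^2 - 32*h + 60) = (h - 3)/(h^2 + h - 30)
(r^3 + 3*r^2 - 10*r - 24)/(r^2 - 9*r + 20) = (r^3 + 3*r^2 - 10*r - 24)/(r^2 - 9*r + 20)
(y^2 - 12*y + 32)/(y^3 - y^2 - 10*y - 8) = (y - 8)/(y^2 + 3*y + 2)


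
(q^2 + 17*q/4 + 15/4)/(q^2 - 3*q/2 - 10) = (4*q^2 + 17*q + 15)/(2*(2*q^2 - 3*q - 20))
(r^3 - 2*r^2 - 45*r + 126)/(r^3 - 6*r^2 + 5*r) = (r^3 - 2*r^2 - 45*r + 126)/(r*(r^2 - 6*r + 5))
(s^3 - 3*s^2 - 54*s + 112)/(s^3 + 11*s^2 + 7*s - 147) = (s^2 - 10*s + 16)/(s^2 + 4*s - 21)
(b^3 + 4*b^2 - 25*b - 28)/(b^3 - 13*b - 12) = (b + 7)/(b + 3)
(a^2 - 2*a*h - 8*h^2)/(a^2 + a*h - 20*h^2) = (a + 2*h)/(a + 5*h)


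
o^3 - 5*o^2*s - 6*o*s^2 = o*(o - 6*s)*(o + s)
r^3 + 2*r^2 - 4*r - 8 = (r - 2)*(r + 2)^2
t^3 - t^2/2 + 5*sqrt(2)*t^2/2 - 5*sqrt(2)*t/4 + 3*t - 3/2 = (t - 1/2)*(t + sqrt(2))*(t + 3*sqrt(2)/2)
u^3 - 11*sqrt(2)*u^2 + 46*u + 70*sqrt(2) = (u - 7*sqrt(2))*(u - 5*sqrt(2))*(u + sqrt(2))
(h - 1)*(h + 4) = h^2 + 3*h - 4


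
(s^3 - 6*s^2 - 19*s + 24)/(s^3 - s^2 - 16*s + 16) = (s^2 - 5*s - 24)/(s^2 - 16)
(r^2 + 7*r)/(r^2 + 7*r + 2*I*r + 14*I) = r/(r + 2*I)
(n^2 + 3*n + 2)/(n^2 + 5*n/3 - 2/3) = 3*(n + 1)/(3*n - 1)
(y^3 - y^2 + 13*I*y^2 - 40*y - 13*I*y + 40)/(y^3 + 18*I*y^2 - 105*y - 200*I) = (y - 1)/(y + 5*I)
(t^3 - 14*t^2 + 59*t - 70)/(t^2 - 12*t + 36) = (t^3 - 14*t^2 + 59*t - 70)/(t^2 - 12*t + 36)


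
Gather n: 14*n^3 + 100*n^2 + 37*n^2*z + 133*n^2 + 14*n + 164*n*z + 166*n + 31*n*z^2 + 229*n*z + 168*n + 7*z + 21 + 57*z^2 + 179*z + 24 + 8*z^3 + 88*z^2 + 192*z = 14*n^3 + n^2*(37*z + 233) + n*(31*z^2 + 393*z + 348) + 8*z^3 + 145*z^2 + 378*z + 45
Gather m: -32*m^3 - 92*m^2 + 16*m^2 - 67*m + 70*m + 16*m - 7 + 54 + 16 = -32*m^3 - 76*m^2 + 19*m + 63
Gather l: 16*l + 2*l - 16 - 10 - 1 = 18*l - 27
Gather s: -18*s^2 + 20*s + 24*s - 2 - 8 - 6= -18*s^2 + 44*s - 16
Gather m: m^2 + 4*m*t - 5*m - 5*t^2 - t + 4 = m^2 + m*(4*t - 5) - 5*t^2 - t + 4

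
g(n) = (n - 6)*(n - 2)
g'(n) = 2*n - 8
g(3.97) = -4.00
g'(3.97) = -0.06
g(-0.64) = 17.53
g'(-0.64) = -9.28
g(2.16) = -0.61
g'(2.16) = -3.68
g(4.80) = -3.36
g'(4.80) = 1.60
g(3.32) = -3.54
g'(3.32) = -1.36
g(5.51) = -1.72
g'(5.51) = 3.02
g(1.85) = 0.62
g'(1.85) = -4.30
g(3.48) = -3.73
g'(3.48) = -1.04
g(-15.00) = 357.00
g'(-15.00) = -38.00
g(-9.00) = 165.00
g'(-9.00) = -26.00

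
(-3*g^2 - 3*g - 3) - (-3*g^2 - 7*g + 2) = 4*g - 5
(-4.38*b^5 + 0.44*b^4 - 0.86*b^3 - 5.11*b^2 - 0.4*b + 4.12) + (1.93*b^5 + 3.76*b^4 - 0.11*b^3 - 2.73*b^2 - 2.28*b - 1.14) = -2.45*b^5 + 4.2*b^4 - 0.97*b^3 - 7.84*b^2 - 2.68*b + 2.98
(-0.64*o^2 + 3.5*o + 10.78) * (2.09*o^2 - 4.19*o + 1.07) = -1.3376*o^4 + 9.9966*o^3 + 7.1804*o^2 - 41.4232*o + 11.5346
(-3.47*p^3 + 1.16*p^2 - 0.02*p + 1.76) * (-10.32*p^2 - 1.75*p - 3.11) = 35.8104*p^5 - 5.8987*p^4 + 8.9681*p^3 - 21.7358*p^2 - 3.0178*p - 5.4736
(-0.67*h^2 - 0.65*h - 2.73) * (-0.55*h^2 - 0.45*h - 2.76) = 0.3685*h^4 + 0.659*h^3 + 3.6432*h^2 + 3.0225*h + 7.5348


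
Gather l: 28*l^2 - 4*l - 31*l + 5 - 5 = 28*l^2 - 35*l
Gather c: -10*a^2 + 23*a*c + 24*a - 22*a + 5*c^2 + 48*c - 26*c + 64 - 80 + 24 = -10*a^2 + 2*a + 5*c^2 + c*(23*a + 22) + 8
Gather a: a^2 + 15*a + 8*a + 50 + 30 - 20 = a^2 + 23*a + 60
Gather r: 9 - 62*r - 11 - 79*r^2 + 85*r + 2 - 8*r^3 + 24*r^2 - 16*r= -8*r^3 - 55*r^2 + 7*r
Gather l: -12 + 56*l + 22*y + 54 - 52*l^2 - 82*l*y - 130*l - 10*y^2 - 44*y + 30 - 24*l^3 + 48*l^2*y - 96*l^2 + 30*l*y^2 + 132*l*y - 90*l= -24*l^3 + l^2*(48*y - 148) + l*(30*y^2 + 50*y - 164) - 10*y^2 - 22*y + 72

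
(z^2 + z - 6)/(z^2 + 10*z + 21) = (z - 2)/(z + 7)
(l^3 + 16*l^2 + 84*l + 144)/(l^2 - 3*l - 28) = (l^2 + 12*l + 36)/(l - 7)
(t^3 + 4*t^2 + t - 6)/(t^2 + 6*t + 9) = (t^2 + t - 2)/(t + 3)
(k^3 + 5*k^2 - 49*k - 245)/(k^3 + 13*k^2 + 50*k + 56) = (k^2 - 2*k - 35)/(k^2 + 6*k + 8)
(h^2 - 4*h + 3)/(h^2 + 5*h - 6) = (h - 3)/(h + 6)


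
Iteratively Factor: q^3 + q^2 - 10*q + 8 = (q - 1)*(q^2 + 2*q - 8) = (q - 2)*(q - 1)*(q + 4)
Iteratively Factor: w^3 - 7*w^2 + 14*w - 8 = (w - 2)*(w^2 - 5*w + 4) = (w - 2)*(w - 1)*(w - 4)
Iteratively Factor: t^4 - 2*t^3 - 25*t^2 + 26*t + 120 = (t - 3)*(t^3 + t^2 - 22*t - 40) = (t - 3)*(t + 2)*(t^2 - t - 20) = (t - 5)*(t - 3)*(t + 2)*(t + 4)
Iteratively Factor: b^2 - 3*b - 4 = (b + 1)*(b - 4)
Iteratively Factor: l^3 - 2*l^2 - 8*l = (l - 4)*(l^2 + 2*l) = l*(l - 4)*(l + 2)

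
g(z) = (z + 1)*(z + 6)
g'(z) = 2*z + 7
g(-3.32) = -6.22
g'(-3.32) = 0.36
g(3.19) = 38.51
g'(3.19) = 13.38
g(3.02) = 36.26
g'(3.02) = 13.04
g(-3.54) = -6.25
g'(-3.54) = -0.08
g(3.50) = 42.75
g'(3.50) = 14.00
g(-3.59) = -6.24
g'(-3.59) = -0.18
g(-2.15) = -4.43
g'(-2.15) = 2.70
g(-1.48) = -2.17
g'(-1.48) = 4.04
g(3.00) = 36.00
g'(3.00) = 13.00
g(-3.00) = -6.00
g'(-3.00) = 1.00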